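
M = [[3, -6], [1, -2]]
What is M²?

[[3, -6], [1, -2]]

M² = M (a projection; rank 1, trace 1), so M² = M.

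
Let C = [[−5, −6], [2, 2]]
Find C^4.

tr C = −3 and det C = 2, so the characteristic polynomial is λ² − (−3)λ + (2) with roots −2 and −1.
Eigenvectors give P = [[2, 3], [−1, −2]] with P⁻¹ = [[2, 3], [−1, −2]], and C = P·diag(−2, −1)·P⁻¹.
Then C^4 = P·diag(16, 1)·P⁻¹ = [[32, 3], [−16, −2]] · [[2, 3], [−1, −2]] = [[61, 90], [−30, −44]].

[[61, 90], [−30, −44]]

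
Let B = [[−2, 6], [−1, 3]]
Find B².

B² = B (a projection; rank 1, trace 1), so B² = B.

[[−2, 6], [−1, 3]]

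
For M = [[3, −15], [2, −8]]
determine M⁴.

[[−309, 975], [−130, 406]]

tr M = −5 and det M = 6, so the characteristic polynomial is λ² − (−5)λ + (6) with roots −3 and −2.
Eigenvectors give P = [[5, 3], [2, 1]] with P⁻¹ = [[−1, 3], [2, −5]], and M = P·diag(−3, −2)·P⁻¹.
Then M⁴ = P·diag(81, 16)·P⁻¹ = [[405, 48], [162, 16]] · [[−1, 3], [2, −5]] = [[−309, 975], [−130, 406]].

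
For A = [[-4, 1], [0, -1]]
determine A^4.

A^2 = [[16, -5], [0, 1]]
A^3 = [[-64, 21], [0, -1]]
A^4 = [[256, -85], [0, 1]]

[[256, -85], [0, 1]]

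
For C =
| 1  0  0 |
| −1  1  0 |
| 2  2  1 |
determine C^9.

[[1, 0, 0], [−9, 1, 0], [−54, 18, 1]]

C = I + N where N = [[0, 0, 0], [−1, 0, 0], [2, 2, 0]] is strictly lower-triangular, so N^3 = 0.
(I + N)^9 = I + 9·N + 36·N^2 = [[1, 0, 0], [−9, 1, 0], [−54, 18, 1]].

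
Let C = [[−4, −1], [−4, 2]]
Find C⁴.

[[416, 56], [224, 80]]

C² = [[20, 2], [8, 8]]
C³ = [[−88, −16], [−64, 8]]
C⁴ = [[416, 56], [224, 80]]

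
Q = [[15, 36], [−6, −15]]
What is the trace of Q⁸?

13122

tr Q = 0 and det Q = −9, so the characteristic polynomial is λ² − (0)λ + (−9) with roots 3 and −3.
Eigenvectors give P = [[3, −2], [−1, 1]] with P⁻¹ = [[1, 2], [1, 3]], and Q = P·diag(3, −3)·P⁻¹.
Then Q⁸ = P·diag(6561, 6561)·P⁻¹ = [[19683, −13122], [−6561, 6561]] · [[1, 2], [1, 3]] = [[6561, 0], [0, 6561]].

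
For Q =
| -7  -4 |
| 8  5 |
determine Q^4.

[[161, 80], [-160, -79]]

tr Q = -2 and det Q = -3, so the characteristic polynomial is λ² − (-2)λ + (-3) with roots 1 and -3.
Eigenvectors give P = [[-1, -1], [2, 1]] with P⁻¹ = [[1, 1], [-2, -1]], and Q = P·diag(1, -3)·P⁻¹.
Then Q^4 = P·diag(1, 81)·P⁻¹ = [[-1, -81], [2, 81]] · [[1, 1], [-2, -1]] = [[161, 80], [-160, -79]].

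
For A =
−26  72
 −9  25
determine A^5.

tr A = −1 and det A = −2, so the characteristic polynomial is λ² − (−1)λ + (−2) with roots 1 and −2.
Eigenvectors give P = [[8, 3], [3, 1]] with P⁻¹ = [[−1, 3], [3, −8]], and A = P·diag(1, −2)·P⁻¹.
Then A^5 = P·diag(1, −32)·P⁻¹ = [[8, −96], [3, −32]] · [[−1, 3], [3, −8]] = [[−296, 792], [−99, 265]].

[[−296, 792], [−99, 265]]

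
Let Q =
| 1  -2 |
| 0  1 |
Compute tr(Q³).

Q = I + N where N = [[0, -2], [0, 0]] is strictly upper-triangular, so N² = 0.
(I + N)³ = I + 3·N = [[1, -6], [0, 1]].

2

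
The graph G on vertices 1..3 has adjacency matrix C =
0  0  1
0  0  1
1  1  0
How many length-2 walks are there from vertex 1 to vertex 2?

The number of length-2 walks from vertex 1 to vertex 2 is entry (1,2) of C^2, where C is the adjacency matrix.
C^2 = [[1, 1, 0], [1, 1, 0], [0, 0, 2]]

1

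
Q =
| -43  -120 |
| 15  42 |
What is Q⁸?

tr Q = -1 and det Q = -6, so the characteristic polynomial is λ² − (-1)λ + (-6) with roots -3 and 2.
Eigenvectors give P = [[-3, -8], [1, 3]] with P⁻¹ = [[-3, -8], [1, 3]], and Q = P·diag(-3, 2)·P⁻¹.
Then Q⁸ = P·diag(6561, 256)·P⁻¹ = [[-19683, -2048], [6561, 768]] · [[-3, -8], [1, 3]] = [[57001, 151320], [-18915, -50184]].

[[57001, 151320], [-18915, -50184]]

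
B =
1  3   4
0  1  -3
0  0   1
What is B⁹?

B = I + N where N = [[0, 3, 4], [0, 0, -3], [0, 0, 0]] is strictly upper-triangular, so N³ = 0.
(I + N)⁹ = I + 9·N + 36·N² = [[1, 27, -288], [0, 1, -27], [0, 0, 1]].

[[1, 27, -288], [0, 1, -27], [0, 0, 1]]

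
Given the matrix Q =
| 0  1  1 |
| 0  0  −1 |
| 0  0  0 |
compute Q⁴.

Q is strictly triangular, hence nilpotent: Q³ = 0, so Q⁴ = 0.

[[0, 0, 0], [0, 0, 0], [0, 0, 0]]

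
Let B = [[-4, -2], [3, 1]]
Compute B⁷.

[[-382, -254], [381, 253]]

tr B = -3 and det B = 2, so the characteristic polynomial is λ² − (-3)λ + (2) with roots -1 and -2.
Eigenvectors give P = [[-2, -1], [3, 1]] with P⁻¹ = [[1, 1], [-3, -2]], and B = P·diag(-1, -2)·P⁻¹.
Then B⁷ = P·diag(-1, -128)·P⁻¹ = [[2, 128], [-3, -128]] · [[1, 1], [-3, -2]] = [[-382, -254], [381, 253]].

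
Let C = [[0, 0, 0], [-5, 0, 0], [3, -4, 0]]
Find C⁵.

[[0, 0, 0], [0, 0, 0], [0, 0, 0]]

C is strictly triangular, hence nilpotent: C³ = 0, so C⁵ = 0.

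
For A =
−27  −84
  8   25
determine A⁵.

tr A = −2 and det A = −3, so the characteristic polynomial is λ² − (−2)λ + (−3) with roots 1 and −3.
Eigenvectors give P = [[−3, 7], [1, −2]] with P⁻¹ = [[2, 7], [1, 3]], and A = P·diag(1, −3)·P⁻¹.
Then A⁵ = P·diag(1, −243)·P⁻¹ = [[−3, −1701], [1, 486]] · [[2, 7], [1, 3]] = [[−1707, −5124], [488, 1465]].

[[−1707, −5124], [488, 1465]]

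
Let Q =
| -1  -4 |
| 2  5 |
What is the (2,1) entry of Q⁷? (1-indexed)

tr Q = 4 and det Q = 3, so the characteristic polynomial is λ² − (4)λ + (3) with roots 1 and 3.
Eigenvectors give P = [[-2, 1], [1, -1]] with P⁻¹ = [[-1, -1], [-1, -2]], and Q = P·diag(1, 3)·P⁻¹.
Then Q⁷ = P·diag(1, 2187)·P⁻¹ = [[-2, 2187], [1, -2187]] · [[-1, -1], [-1, -2]] = [[-2185, -4372], [2186, 4373]].

2186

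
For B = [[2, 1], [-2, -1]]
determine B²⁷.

[[2, 1], [-2, -1]]

B² = B (a projection; rank 1, trace 1), so B²⁷ = B.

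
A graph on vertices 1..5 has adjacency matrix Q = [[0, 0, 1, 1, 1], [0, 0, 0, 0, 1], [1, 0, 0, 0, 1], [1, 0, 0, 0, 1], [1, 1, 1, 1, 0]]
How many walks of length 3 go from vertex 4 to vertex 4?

2

The number of length-3 walks from vertex 4 to vertex 4 is entry (4,4) of Q³, where Q is the adjacency matrix.
Q² = [[3, 1, 1, 1, 2], [1, 1, 1, 1, 0], [1, 1, 2, 2, 1], [1, 1, 2, 2, 1], [2, 0, 1, 1, 4]]
Q³ = [[4, 2, 5, 5, 6], [2, 0, 1, 1, 4], [5, 1, 2, 2, 6], [5, 1, 2, 2, 6], [6, 4, 6, 6, 4]]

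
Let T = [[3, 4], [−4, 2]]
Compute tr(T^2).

−19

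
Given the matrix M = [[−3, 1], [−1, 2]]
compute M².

[[8, −1], [1, 3]]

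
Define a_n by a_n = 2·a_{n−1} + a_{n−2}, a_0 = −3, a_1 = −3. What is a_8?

With companion matrix T = [[2, 1], [1, 0]], [a_n, a_{n−1}]ᵀ = T·[a_{n−1}, a_{n−2}]ᵀ, so [a_8, a_7]ᵀ = T⁷·[a_1, a_0]ᵀ.
T⁷ = [[408, 169], [169, 70]], giving [a_8, a_7]ᵀ = [[−1731], [−717]].

−1731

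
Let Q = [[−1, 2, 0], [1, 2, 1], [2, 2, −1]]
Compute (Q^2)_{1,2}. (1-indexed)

2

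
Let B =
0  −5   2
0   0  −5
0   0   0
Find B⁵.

[[0, 0, 0], [0, 0, 0], [0, 0, 0]]

B is strictly triangular, hence nilpotent: B³ = 0, so B⁵ = 0.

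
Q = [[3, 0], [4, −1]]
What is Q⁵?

tr Q = 2 and det Q = −3, so the characteristic polynomial is λ² − (2)λ + (−3) with roots −1 and 3.
Eigenvectors give P = [[0, 1], [−1, 1]] with P⁻¹ = [[1, −1], [1, 0]], and Q = P·diag(−1, 3)·P⁻¹.
Then Q⁵ = P·diag(−1, 243)·P⁻¹ = [[0, 243], [1, 243]] · [[1, −1], [1, 0]] = [[243, 0], [244, −1]].

[[243, 0], [244, −1]]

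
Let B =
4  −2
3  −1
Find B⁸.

[[766, −510], [765, −509]]

tr B = 3 and det B = 2, so the characteristic polynomial is λ² − (3)λ + (2) with roots 2 and 1.
Eigenvectors give P = [[−1, 2], [−1, 3]] with P⁻¹ = [[−3, 2], [−1, 1]], and B = P·diag(2, 1)·P⁻¹.
Then B⁸ = P·diag(256, 1)·P⁻¹ = [[−256, 2], [−256, 3]] · [[−3, 2], [−1, 1]] = [[766, −510], [765, −509]].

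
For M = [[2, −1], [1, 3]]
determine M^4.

M^2 = [[3, −5], [5, 8]]
M^3 = [[1, −18], [18, 19]]
M^4 = [[−16, −55], [55, 39]]

[[−16, −55], [55, 39]]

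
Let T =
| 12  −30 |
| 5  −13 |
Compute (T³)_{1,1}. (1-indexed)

tr T = −1 and det T = −6, so the characteristic polynomial is λ² − (−1)λ + (−6) with roots 2 and −3.
Eigenvectors give P = [[−3, −2], [−1, −1]] with P⁻¹ = [[−1, 2], [1, −3]], and T = P·diag(2, −3)·P⁻¹.
Then T³ = P·diag(8, −27)·P⁻¹ = [[−24, 54], [−8, 27]] · [[−1, 2], [1, −3]] = [[78, −210], [35, −97]].

78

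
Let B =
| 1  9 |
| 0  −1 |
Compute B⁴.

B² = I (check: tr B = 0 and det B = −1), so B⁴ = I since 4 is even.

[[1, 0], [0, 1]]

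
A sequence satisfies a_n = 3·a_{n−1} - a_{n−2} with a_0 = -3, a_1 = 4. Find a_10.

34812

With companion matrix C = [[3, -1], [1, 0]], [a_n, a_{n−1}]ᵀ = C·[a_{n−1}, a_{n−2}]ᵀ, so [a_10, a_9]ᵀ = C⁹·[a_1, a_0]ᵀ.
C⁹ = [[6765, -2584], [2584, -987]], giving [a_10, a_9]ᵀ = [[34812], [13297]].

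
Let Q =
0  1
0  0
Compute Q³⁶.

Q is strictly triangular, hence nilpotent: Q² = 0, so Q³⁶ = 0.

[[0, 0], [0, 0]]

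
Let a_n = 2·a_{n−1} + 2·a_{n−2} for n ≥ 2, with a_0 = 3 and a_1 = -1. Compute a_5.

52

With companion matrix Q = [[2, 2], [1, 0]], [a_n, a_{n−1}]ᵀ = Q·[a_{n−1}, a_{n−2}]ᵀ, so [a_5, a_4]ᵀ = Q^4·[a_1, a_0]ᵀ.
Q^4 = [[44, 32], [16, 12]], giving [a_5, a_4]ᵀ = [[52], [20]].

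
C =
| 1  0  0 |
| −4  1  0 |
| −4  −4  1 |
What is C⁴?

C = I + N where N = [[0, 0, 0], [−4, 0, 0], [−4, −4, 0]] is strictly lower-triangular, so N³ = 0.
(I + N)⁴ = I + 4·N + 6·N² = [[1, 0, 0], [−16, 1, 0], [80, −16, 1]].

[[1, 0, 0], [−16, 1, 0], [80, −16, 1]]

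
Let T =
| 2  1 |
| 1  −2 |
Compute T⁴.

T² = [[5, 0], [0, 5]]
T³ = [[10, 5], [5, −10]]
T⁴ = [[25, 0], [0, 25]]

[[25, 0], [0, 25]]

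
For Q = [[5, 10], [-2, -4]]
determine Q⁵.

Q² = Q (a projection; rank 1, trace 1), so Q⁵ = Q.

[[5, 10], [-2, -4]]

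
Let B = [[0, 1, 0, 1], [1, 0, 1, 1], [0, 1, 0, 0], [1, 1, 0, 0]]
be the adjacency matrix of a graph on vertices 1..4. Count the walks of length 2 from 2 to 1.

The number of length-2 walks from vertex 2 to vertex 1 is entry (2,1) of B^2, where B is the adjacency matrix.
B^2 = [[2, 1, 1, 1], [1, 3, 0, 1], [1, 0, 1, 1], [1, 1, 1, 2]]

1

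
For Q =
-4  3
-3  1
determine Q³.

Q² = [[7, -9], [9, -8]]
Q³ = [[-1, 12], [-12, 19]]

[[-1, 12], [-12, 19]]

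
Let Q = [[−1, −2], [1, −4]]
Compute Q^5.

[[179, −422], [211, −454]]

tr Q = −5 and det Q = 6, so the characteristic polynomial is λ² − (−5)λ + (6) with roots −3 and −2.
Eigenvectors give P = [[1, 2], [1, 1]] with P⁻¹ = [[−1, 2], [1, −1]], and Q = P·diag(−3, −2)·P⁻¹.
Then Q^5 = P·diag(−243, −32)·P⁻¹ = [[−243, −64], [−243, −32]] · [[−1, 2], [1, −1]] = [[179, −422], [211, −454]].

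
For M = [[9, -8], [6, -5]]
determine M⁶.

tr M = 4 and det M = 3, so the characteristic polynomial is λ² − (4)λ + (3) with roots 3 and 1.
Eigenvectors give P = [[4, 1], [3, 1]] with P⁻¹ = [[1, -1], [-3, 4]], and M = P·diag(3, 1)·P⁻¹.
Then M⁶ = P·diag(729, 1)·P⁻¹ = [[2916, 1], [2187, 1]] · [[1, -1], [-3, 4]] = [[2913, -2912], [2184, -2183]].

[[2913, -2912], [2184, -2183]]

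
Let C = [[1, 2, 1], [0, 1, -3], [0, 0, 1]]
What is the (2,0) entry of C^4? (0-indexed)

0

C = I + N where N = [[0, 2, 1], [0, 0, -3], [0, 0, 0]] is strictly upper-triangular, so N^3 = 0.
(I + N)^4 = I + 4·N + 6·N^2 = [[1, 8, -32], [0, 1, -12], [0, 0, 1]].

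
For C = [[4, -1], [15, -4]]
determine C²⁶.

[[1, 0], [0, 1]]

C² = I (check: tr C = 0 and det C = -1), so C²⁶ = I since 26 is even.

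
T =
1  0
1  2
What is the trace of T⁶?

65

tr T = 3 and det T = 2, so the characteristic polynomial is λ² − (3)λ + (2) with roots 1 and 2.
Eigenvectors give P = [[−1, 0], [1, 1]] with P⁻¹ = [[−1, 0], [1, 1]], and T = P·diag(1, 2)·P⁻¹.
Then T⁶ = P·diag(1, 64)·P⁻¹ = [[−1, 0], [1, 64]] · [[−1, 0], [1, 1]] = [[1, 0], [63, 64]].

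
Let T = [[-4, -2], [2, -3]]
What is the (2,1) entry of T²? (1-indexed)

-14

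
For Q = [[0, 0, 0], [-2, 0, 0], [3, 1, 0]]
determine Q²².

Q is strictly triangular, hence nilpotent: Q³ = 0, so Q²² = 0.

[[0, 0, 0], [0, 0, 0], [0, 0, 0]]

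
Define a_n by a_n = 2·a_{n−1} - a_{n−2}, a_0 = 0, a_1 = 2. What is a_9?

With companion matrix A = [[2, -1], [1, 0]], [a_n, a_{n−1}]ᵀ = A·[a_{n−1}, a_{n−2}]ᵀ, so [a_9, a_8]ᵀ = A⁸·[a_1, a_0]ᵀ.
A⁸ = [[9, -8], [8, -7]], giving [a_9, a_8]ᵀ = [[18], [16]].

18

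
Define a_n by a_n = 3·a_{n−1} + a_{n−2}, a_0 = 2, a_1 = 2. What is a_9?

33794

With companion matrix T = [[3, 1], [1, 0]], [a_n, a_{n−1}]ᵀ = T·[a_{n−1}, a_{n−2}]ᵀ, so [a_9, a_8]ᵀ = T⁸·[a_1, a_0]ᵀ.
T⁸ = [[12970, 3927], [3927, 1189]], giving [a_9, a_8]ᵀ = [[33794], [10232]].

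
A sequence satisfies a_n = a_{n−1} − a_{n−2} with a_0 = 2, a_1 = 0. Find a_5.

With companion matrix Q = [[1, −1], [1, 0]], [a_n, a_{n−1}]ᵀ = Q·[a_{n−1}, a_{n−2}]ᵀ, so [a_5, a_4]ᵀ = Q⁴·[a_1, a_0]ᵀ.
Q⁴ = [[−1, 1], [−1, 0]], giving [a_5, a_4]ᵀ = [[2], [0]].

2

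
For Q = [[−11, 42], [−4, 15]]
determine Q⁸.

tr Q = 4 and det Q = 3, so the characteristic polynomial is λ² − (4)λ + (3) with roots 1 and 3.
Eigenvectors give P = [[7, 3], [2, 1]] with P⁻¹ = [[1, −3], [−2, 7]], and Q = P·diag(1, 3)·P⁻¹.
Then Q⁸ = P·diag(1, 6561)·P⁻¹ = [[7, 19683], [2, 6561]] · [[1, −3], [−2, 7]] = [[−39359, 137760], [−13120, 45921]].

[[−39359, 137760], [−13120, 45921]]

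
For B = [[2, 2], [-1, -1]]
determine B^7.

B² = B (a projection; rank 1, trace 1), so B^7 = B.

[[2, 2], [-1, -1]]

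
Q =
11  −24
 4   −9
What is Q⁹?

[[59051, −118104], [19684, −39369]]

tr Q = 2 and det Q = −3, so the characteristic polynomial is λ² − (2)λ + (−3) with roots −1 and 3.
Eigenvectors give P = [[2, 3], [1, 1]] with P⁻¹ = [[−1, 3], [1, −2]], and Q = P·diag(−1, 3)·P⁻¹.
Then Q⁹ = P·diag(−1, 19683)·P⁻¹ = [[−2, 59049], [−1, 19683]] · [[−1, 3], [1, −2]] = [[59051, −118104], [19684, −39369]].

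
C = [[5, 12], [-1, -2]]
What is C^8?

tr C = 3 and det C = 2, so the characteristic polynomial is λ² − (3)λ + (2) with roots 1 and 2.
Eigenvectors give P = [[3, 4], [-1, -1]] with P⁻¹ = [[-1, -4], [1, 3]], and C = P·diag(1, 2)·P⁻¹.
Then C^8 = P·diag(1, 256)·P⁻¹ = [[3, 1024], [-1, -256]] · [[-1, -4], [1, 3]] = [[1021, 3060], [-255, -764]].

[[1021, 3060], [-255, -764]]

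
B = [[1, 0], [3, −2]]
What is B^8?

[[1, 0], [−255, 256]]

tr B = −1 and det B = −2, so the characteristic polynomial is λ² − (−1)λ + (−2) with roots −2 and 1.
Eigenvectors give P = [[0, 1], [−1, 1]] with P⁻¹ = [[1, −1], [1, 0]], and B = P·diag(−2, 1)·P⁻¹.
Then B^8 = P·diag(256, 1)·P⁻¹ = [[0, 1], [−256, 1]] · [[1, −1], [1, 0]] = [[1, 0], [−255, 256]].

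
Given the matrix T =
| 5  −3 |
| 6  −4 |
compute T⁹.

tr T = 1 and det T = −2, so the characteristic polynomial is λ² − (1)λ + (−2) with roots 2 and −1.
Eigenvectors give P = [[1, −1], [1, −2]] with P⁻¹ = [[2, −1], [1, −1]], and T = P·diag(2, −1)·P⁻¹.
Then T⁹ = P·diag(512, −1)·P⁻¹ = [[512, 1], [512, 2]] · [[2, −1], [1, −1]] = [[1025, −513], [1026, −514]].

[[1025, −513], [1026, −514]]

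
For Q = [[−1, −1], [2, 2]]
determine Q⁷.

[[−1, −1], [2, 2]]

Q² = Q (a projection; rank 1, trace 1), so Q⁷ = Q.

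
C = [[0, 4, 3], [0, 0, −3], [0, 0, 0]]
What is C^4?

[[0, 0, 0], [0, 0, 0], [0, 0, 0]]

C is strictly triangular, hence nilpotent: C^3 = 0, so C^4 = 0.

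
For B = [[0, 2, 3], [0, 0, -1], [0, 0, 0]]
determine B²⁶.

[[0, 0, 0], [0, 0, 0], [0, 0, 0]]

B is strictly triangular, hence nilpotent: B³ = 0, so B²⁶ = 0.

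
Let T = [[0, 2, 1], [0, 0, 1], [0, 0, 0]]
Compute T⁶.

[[0, 0, 0], [0, 0, 0], [0, 0, 0]]

T is strictly triangular, hence nilpotent: T³ = 0, so T⁶ = 0.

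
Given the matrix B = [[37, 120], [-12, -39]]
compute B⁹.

tr B = -2 and det B = -3, so the characteristic polynomial is λ² − (-2)λ + (-3) with roots -3 and 1.
Eigenvectors give P = [[-3, 10], [1, -3]] with P⁻¹ = [[3, 10], [1, 3]], and B = P·diag(-3, 1)·P⁻¹.
Then B⁹ = P·diag(-19683, 1)·P⁻¹ = [[59049, 10], [-19683, -3]] · [[3, 10], [1, 3]] = [[177157, 590520], [-59052, -196839]].

[[177157, 590520], [-59052, -196839]]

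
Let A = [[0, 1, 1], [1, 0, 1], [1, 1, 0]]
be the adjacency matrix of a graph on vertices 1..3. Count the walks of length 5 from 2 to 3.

The number of length-5 walks from vertex 2 to vertex 3 is entry (2,3) of A⁵, where A is the adjacency matrix.
A² = [[2, 1, 1], [1, 2, 1], [1, 1, 2]]
A³ = [[2, 3, 3], [3, 2, 3], [3, 3, 2]]
A⁴ = [[6, 5, 5], [5, 6, 5], [5, 5, 6]]
A⁵ = [[10, 11, 11], [11, 10, 11], [11, 11, 10]]

11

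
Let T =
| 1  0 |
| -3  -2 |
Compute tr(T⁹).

tr T = -1 and det T = -2, so the characteristic polynomial is λ² − (-1)λ + (-2) with roots 1 and -2.
Eigenvectors give P = [[-1, 0], [1, 1]] with P⁻¹ = [[-1, 0], [1, 1]], and T = P·diag(1, -2)·P⁻¹.
Then T⁹ = P·diag(1, -512)·P⁻¹ = [[-1, 0], [1, -512]] · [[-1, 0], [1, 1]] = [[1, 0], [-513, -512]].

-511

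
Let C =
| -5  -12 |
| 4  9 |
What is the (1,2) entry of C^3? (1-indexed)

tr C = 4 and det C = 3, so the characteristic polynomial is λ² − (4)λ + (3) with roots 1 and 3.
Eigenvectors give P = [[-2, -3], [1, 2]] with P⁻¹ = [[-2, -3], [1, 2]], and C = P·diag(1, 3)·P⁻¹.
Then C^3 = P·diag(1, 27)·P⁻¹ = [[-2, -81], [1, 54]] · [[-2, -3], [1, 2]] = [[-77, -156], [52, 105]].

-156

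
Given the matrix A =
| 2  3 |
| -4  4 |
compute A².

[[-8, 18], [-24, 4]]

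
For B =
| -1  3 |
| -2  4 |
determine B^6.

tr B = 3 and det B = 2, so the characteristic polynomial is λ² − (3)λ + (2) with roots 2 and 1.
Eigenvectors give P = [[1, 3], [1, 2]] with P⁻¹ = [[-2, 3], [1, -1]], and B = P·diag(2, 1)·P⁻¹.
Then B^6 = P·diag(64, 1)·P⁻¹ = [[64, 3], [64, 2]] · [[-2, 3], [1, -1]] = [[-125, 189], [-126, 190]].

[[-125, 189], [-126, 190]]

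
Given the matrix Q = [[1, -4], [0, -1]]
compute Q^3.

Q² = I (check: tr Q = 0 and det Q = -1), so Q^3 = Q since 3 is odd.

[[1, -4], [0, -1]]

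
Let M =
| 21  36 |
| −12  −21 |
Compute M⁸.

[[6561, 0], [0, 6561]]

tr M = 0 and det M = −9, so the characteristic polynomial is λ² − (0)λ + (−9) with roots 3 and −3.
Eigenvectors give P = [[2, −3], [−1, 2]] with P⁻¹ = [[2, 3], [1, 2]], and M = P·diag(3, −3)·P⁻¹.
Then M⁸ = P·diag(6561, 6561)·P⁻¹ = [[13122, −19683], [−6561, 13122]] · [[2, 3], [1, 2]] = [[6561, 0], [0, 6561]].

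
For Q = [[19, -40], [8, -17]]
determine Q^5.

tr Q = 2 and det Q = -3, so the characteristic polynomial is λ² − (2)λ + (-3) with roots 3 and -1.
Eigenvectors give P = [[5, 2], [2, 1]] with P⁻¹ = [[1, -2], [-2, 5]], and Q = P·diag(3, -1)·P⁻¹.
Then Q^5 = P·diag(243, -1)·P⁻¹ = [[1215, -2], [486, -1]] · [[1, -2], [-2, 5]] = [[1219, -2440], [488, -977]].

[[1219, -2440], [488, -977]]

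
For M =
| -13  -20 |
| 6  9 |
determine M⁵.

tr M = -4 and det M = 3, so the characteristic polynomial is λ² − (-4)λ + (3) with roots -3 and -1.
Eigenvectors give P = [[2, 5], [-1, -3]] with P⁻¹ = [[3, 5], [-1, -2]], and M = P·diag(-3, -1)·P⁻¹.
Then M⁵ = P·diag(-243, -1)·P⁻¹ = [[-486, -5], [243, 3]] · [[3, 5], [-1, -2]] = [[-1453, -2420], [726, 1209]].

[[-1453, -2420], [726, 1209]]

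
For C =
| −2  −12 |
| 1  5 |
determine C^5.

[[−92, −372], [31, 125]]

tr C = 3 and det C = 2, so the characteristic polynomial is λ² − (3)λ + (2) with roots 2 and 1.
Eigenvectors give P = [[−3, −4], [1, 1]] with P⁻¹ = [[1, 4], [−1, −3]], and C = P·diag(2, 1)·P⁻¹.
Then C^5 = P·diag(32, 1)·P⁻¹ = [[−96, −4], [32, 1]] · [[1, 4], [−1, −3]] = [[−92, −372], [31, 125]].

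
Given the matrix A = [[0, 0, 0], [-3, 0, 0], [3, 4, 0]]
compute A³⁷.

[[0, 0, 0], [0, 0, 0], [0, 0, 0]]

A is strictly triangular, hence nilpotent: A³ = 0, so A³⁷ = 0.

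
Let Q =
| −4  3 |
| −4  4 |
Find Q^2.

[[4, 0], [0, 4]]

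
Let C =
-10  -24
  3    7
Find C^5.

[[-280, -744], [93, 247]]

tr C = -3 and det C = 2, so the characteristic polynomial is λ² − (-3)λ + (2) with roots -1 and -2.
Eigenvectors give P = [[-8, -3], [3, 1]] with P⁻¹ = [[1, 3], [-3, -8]], and C = P·diag(-1, -2)·P⁻¹.
Then C^5 = P·diag(-1, -32)·P⁻¹ = [[8, 96], [-3, -32]] · [[1, 3], [-3, -8]] = [[-280, -744], [93, 247]].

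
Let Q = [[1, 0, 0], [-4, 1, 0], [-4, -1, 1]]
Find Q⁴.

[[1, 0, 0], [-16, 1, 0], [8, -4, 1]]

Q = I + N where N = [[0, 0, 0], [-4, 0, 0], [-4, -1, 0]] is strictly lower-triangular, so N³ = 0.
(I + N)⁴ = I + 4·N + 6·N² = [[1, 0, 0], [-16, 1, 0], [8, -4, 1]].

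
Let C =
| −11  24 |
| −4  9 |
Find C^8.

[[19681, −39360], [6560, −13119]]

tr C = −2 and det C = −3, so the characteristic polynomial is λ² − (−2)λ + (−3) with roots −3 and 1.
Eigenvectors give P = [[−3, 2], [−1, 1]] with P⁻¹ = [[−1, 2], [−1, 3]], and C = P·diag(−3, 1)·P⁻¹.
Then C^8 = P·diag(6561, 1)·P⁻¹ = [[−19683, 2], [−6561, 1]] · [[−1, 2], [−1, 3]] = [[19681, −39360], [6560, −13119]].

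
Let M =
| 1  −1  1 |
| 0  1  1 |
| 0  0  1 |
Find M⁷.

[[1, −7, −14], [0, 1, 7], [0, 0, 1]]

M = I + N where N = [[0, −1, 1], [0, 0, 1], [0, 0, 0]] is strictly upper-triangular, so N³ = 0.
(I + N)⁷ = I + 7·N + 21·N² = [[1, −7, −14], [0, 1, 7], [0, 0, 1]].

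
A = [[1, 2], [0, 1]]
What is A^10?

A = I + N where N = [[0, 2], [0, 0]] is strictly upper-triangular, so N^2 = 0.
(I + N)^10 = I + 10·N = [[1, 20], [0, 1]].

[[1, 20], [0, 1]]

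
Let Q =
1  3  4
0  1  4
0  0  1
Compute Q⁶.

Q = I + N where N = [[0, 3, 4], [0, 0, 4], [0, 0, 0]] is strictly upper-triangular, so N³ = 0.
(I + N)⁶ = I + 6·N + 15·N² = [[1, 18, 204], [0, 1, 24], [0, 0, 1]].

[[1, 18, 204], [0, 1, 24], [0, 0, 1]]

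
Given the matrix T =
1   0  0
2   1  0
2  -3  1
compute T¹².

T = I + N where N = [[0, 0, 0], [2, 0, 0], [2, -3, 0]] is strictly lower-triangular, so N³ = 0.
(I + N)¹² = I + 12·N + 66·N² = [[1, 0, 0], [24, 1, 0], [-372, -36, 1]].

[[1, 0, 0], [24, 1, 0], [-372, -36, 1]]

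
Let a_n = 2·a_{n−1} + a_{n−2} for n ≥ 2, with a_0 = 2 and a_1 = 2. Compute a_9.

With companion matrix M = [[2, 1], [1, 0]], [a_n, a_{n−1}]ᵀ = M·[a_{n−1}, a_{n−2}]ᵀ, so [a_9, a_8]ᵀ = M⁸·[a_1, a_0]ᵀ.
M⁸ = [[985, 408], [408, 169]], giving [a_9, a_8]ᵀ = [[2786], [1154]].

2786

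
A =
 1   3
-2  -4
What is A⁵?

tr A = -3 and det A = 2, so the characteristic polynomial is λ² − (-3)λ + (2) with roots -2 and -1.
Eigenvectors give P = [[-1, 3], [1, -2]] with P⁻¹ = [[2, 3], [1, 1]], and A = P·diag(-2, -1)·P⁻¹.
Then A⁵ = P·diag(-32, -1)·P⁻¹ = [[32, -3], [-32, 2]] · [[2, 3], [1, 1]] = [[61, 93], [-62, -94]].

[[61, 93], [-62, -94]]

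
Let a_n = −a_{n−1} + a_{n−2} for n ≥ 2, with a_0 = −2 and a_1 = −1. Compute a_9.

With companion matrix C = [[−1, 1], [1, 0]], [a_n, a_{n−1}]ᵀ = C·[a_{n−1}, a_{n−2}]ᵀ, so [a_9, a_8]ᵀ = C⁸·[a_1, a_0]ᵀ.
C⁸ = [[34, −21], [−21, 13]], giving [a_9, a_8]ᵀ = [[8], [−5]].

8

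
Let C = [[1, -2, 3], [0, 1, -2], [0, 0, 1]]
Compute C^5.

[[1, -10, 55], [0, 1, -10], [0, 0, 1]]

C = I + N where N = [[0, -2, 3], [0, 0, -2], [0, 0, 0]] is strictly upper-triangular, so N^3 = 0.
(I + N)^5 = I + 5·N + 10·N^2 = [[1, -10, 55], [0, 1, -10], [0, 0, 1]].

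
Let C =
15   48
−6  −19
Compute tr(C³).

−28

tr C = −4 and det C = 3, so the characteristic polynomial is λ² − (−4)λ + (3) with roots −3 and −1.
Eigenvectors give P = [[8, −3], [−3, 1]] with P⁻¹ = [[−1, −3], [−3, −8]], and C = P·diag(−3, −1)·P⁻¹.
Then C³ = P·diag(−27, −1)·P⁻¹ = [[−216, 3], [81, −1]] · [[−1, −3], [−3, −8]] = [[207, 624], [−78, −235]].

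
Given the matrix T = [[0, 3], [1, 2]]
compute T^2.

[[3, 6], [2, 7]]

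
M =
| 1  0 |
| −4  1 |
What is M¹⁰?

[[1, 0], [−40, 1]]

M = I + N where N = [[0, 0], [−4, 0]] is strictly lower-triangular, so N² = 0.
(I + N)¹⁰ = I + 10·N = [[1, 0], [−40, 1]].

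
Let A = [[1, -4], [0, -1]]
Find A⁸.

[[1, 0], [0, 1]]

A² = I (check: tr A = 0 and det A = -1), so A⁸ = I since 8 is even.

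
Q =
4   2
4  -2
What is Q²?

[[24, 4], [8, 12]]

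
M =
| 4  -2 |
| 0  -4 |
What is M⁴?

M² = [[16, 0], [0, 16]]
M³ = [[64, -32], [0, -64]]
M⁴ = [[256, 0], [0, 256]]

[[256, 0], [0, 256]]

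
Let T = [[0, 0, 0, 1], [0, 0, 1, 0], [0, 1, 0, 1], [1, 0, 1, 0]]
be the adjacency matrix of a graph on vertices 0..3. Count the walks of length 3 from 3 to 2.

The number of length-3 walks from vertex 3 to vertex 2 is entry (3,2) of T³, where T is the adjacency matrix.
T² = [[1, 0, 1, 0], [0, 1, 0, 1], [1, 0, 2, 0], [0, 1, 0, 2]]
T³ = [[0, 1, 0, 2], [1, 0, 2, 0], [0, 2, 0, 3], [2, 0, 3, 0]]

3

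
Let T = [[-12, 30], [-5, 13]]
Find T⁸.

[[-12354, 37830], [-6305, 19171]]

tr T = 1 and det T = -6, so the characteristic polynomial is λ² − (1)λ + (-6) with roots 3 and -2.
Eigenvectors give P = [[2, 3], [1, 1]] with P⁻¹ = [[-1, 3], [1, -2]], and T = P·diag(3, -2)·P⁻¹.
Then T⁸ = P·diag(6561, 256)·P⁻¹ = [[13122, 768], [6561, 256]] · [[-1, 3], [1, -2]] = [[-12354, 37830], [-6305, 19171]].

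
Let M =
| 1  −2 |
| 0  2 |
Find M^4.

M^2 = [[1, −6], [0, 4]]
M^3 = [[1, −14], [0, 8]]
M^4 = [[1, −30], [0, 16]]

[[1, −30], [0, 16]]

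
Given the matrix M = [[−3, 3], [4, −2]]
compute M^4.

[[741, −555], [−740, 556]]

M^2 = [[21, −15], [−20, 16]]
M^3 = [[−123, 93], [124, −92]]
M^4 = [[741, −555], [−740, 556]]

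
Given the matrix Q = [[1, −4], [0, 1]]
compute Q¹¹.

[[1, −44], [0, 1]]

Q = I + N where N = [[0, −4], [0, 0]] is strictly upper-triangular, so N² = 0.
(I + N)¹¹ = I + 11·N = [[1, −44], [0, 1]].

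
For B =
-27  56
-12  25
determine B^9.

[[-137787, 275576], [-59052, 118105]]

tr B = -2 and det B = -3, so the characteristic polynomial is λ² − (-2)λ + (-3) with roots 1 and -3.
Eigenvectors give P = [[2, 7], [1, 3]] with P⁻¹ = [[-3, 7], [1, -2]], and B = P·diag(1, -3)·P⁻¹.
Then B^9 = P·diag(1, -19683)·P⁻¹ = [[2, -137781], [1, -59049]] · [[-3, 7], [1, -2]] = [[-137787, 275576], [-59052, 118105]].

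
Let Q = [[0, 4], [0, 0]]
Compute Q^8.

Q is strictly triangular, hence nilpotent: Q^2 = 0, so Q^8 = 0.

[[0, 0], [0, 0]]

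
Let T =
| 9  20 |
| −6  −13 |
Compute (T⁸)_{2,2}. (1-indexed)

tr T = −4 and det T = 3, so the characteristic polynomial is λ² − (−4)λ + (3) with roots −3 and −1.
Eigenvectors give P = [[−5, −2], [3, 1]] with P⁻¹ = [[1, 2], [−3, −5]], and T = P·diag(−3, −1)·P⁻¹.
Then T⁸ = P·diag(6561, 1)·P⁻¹ = [[−32805, −2], [19683, 1]] · [[1, 2], [−3, −5]] = [[−32799, −65600], [19680, 39361]].

39361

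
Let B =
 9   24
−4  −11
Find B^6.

[[−1455, −4368], [728, 2185]]

tr B = −2 and det B = −3, so the characteristic polynomial is λ² − (−2)λ + (−3) with roots −3 and 1.
Eigenvectors give P = [[−2, −3], [1, 1]] with P⁻¹ = [[1, 3], [−1, −2]], and B = P·diag(−3, 1)·P⁻¹.
Then B^6 = P·diag(729, 1)·P⁻¹ = [[−1458, −3], [729, 1]] · [[1, 3], [−1, −2]] = [[−1455, −4368], [728, 2185]].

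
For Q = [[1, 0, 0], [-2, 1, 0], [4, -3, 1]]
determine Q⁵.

[[1, 0, 0], [-10, 1, 0], [80, -15, 1]]

Q = I + N where N = [[0, 0, 0], [-2, 0, 0], [4, -3, 0]] is strictly lower-triangular, so N³ = 0.
(I + N)⁵ = I + 5·N + 10·N² = [[1, 0, 0], [-10, 1, 0], [80, -15, 1]].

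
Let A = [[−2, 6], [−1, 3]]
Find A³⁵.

[[−2, 6], [−1, 3]]

A² = A (a projection; rank 1, trace 1), so A³⁵ = A.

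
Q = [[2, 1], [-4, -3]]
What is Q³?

Q² = [[0, -1], [4, 5]]
Q³ = [[4, 3], [-12, -11]]

[[4, 3], [-12, -11]]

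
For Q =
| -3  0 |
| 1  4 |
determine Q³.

[[-27, 0], [13, 64]]

Q² = [[9, 0], [1, 16]]
Q³ = [[-27, 0], [13, 64]]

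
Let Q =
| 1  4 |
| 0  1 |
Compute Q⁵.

[[1, 20], [0, 1]]

Q = I + N where N = [[0, 4], [0, 0]] is strictly upper-triangular, so N² = 0.
(I + N)⁵ = I + 5·N = [[1, 20], [0, 1]].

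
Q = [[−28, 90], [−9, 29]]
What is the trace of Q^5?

tr Q = 1 and det Q = −2, so the characteristic polynomial is λ² − (1)λ + (−2) with roots −1 and 2.
Eigenvectors give P = [[10, 3], [3, 1]] with P⁻¹ = [[1, −3], [−3, 10]], and Q = P·diag(−1, 2)·P⁻¹.
Then Q^5 = P·diag(−1, 32)·P⁻¹ = [[−10, 96], [−3, 32]] · [[1, −3], [−3, 10]] = [[−298, 990], [−99, 329]].

31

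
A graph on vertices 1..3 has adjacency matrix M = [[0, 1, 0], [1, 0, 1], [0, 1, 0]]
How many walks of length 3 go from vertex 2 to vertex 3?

2

The number of length-3 walks from vertex 2 to vertex 3 is entry (2,3) of M^3, where M is the adjacency matrix.
M^2 = [[1, 0, 1], [0, 2, 0], [1, 0, 1]]
M^3 = [[0, 2, 0], [2, 0, 2], [0, 2, 0]]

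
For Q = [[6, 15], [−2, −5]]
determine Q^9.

Q² = Q (a projection; rank 1, trace 1), so Q^9 = Q.

[[6, 15], [−2, −5]]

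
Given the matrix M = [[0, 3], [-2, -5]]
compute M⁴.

tr M = -5 and det M = 6, so the characteristic polynomial is λ² − (-5)λ + (6) with roots -2 and -3.
Eigenvectors give P = [[3, -1], [-2, 1]] with P⁻¹ = [[1, 1], [2, 3]], and M = P·diag(-2, -3)·P⁻¹.
Then M⁴ = P·diag(16, 81)·P⁻¹ = [[48, -81], [-32, 81]] · [[1, 1], [2, 3]] = [[-114, -195], [130, 211]].

[[-114, -195], [130, 211]]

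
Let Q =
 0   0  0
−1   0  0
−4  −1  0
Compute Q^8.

[[0, 0, 0], [0, 0, 0], [0, 0, 0]]

Q is strictly triangular, hence nilpotent: Q^3 = 0, so Q^8 = 0.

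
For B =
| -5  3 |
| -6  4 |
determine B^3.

[[-17, 9], [-18, 10]]

tr B = -1 and det B = -2, so the characteristic polynomial is λ² − (-1)λ + (-2) with roots -2 and 1.
Eigenvectors give P = [[-1, -1], [-1, -2]] with P⁻¹ = [[-2, 1], [1, -1]], and B = P·diag(-2, 1)·P⁻¹.
Then B^3 = P·diag(-8, 1)·P⁻¹ = [[8, -1], [8, -2]] · [[-2, 1], [1, -1]] = [[-17, 9], [-18, 10]].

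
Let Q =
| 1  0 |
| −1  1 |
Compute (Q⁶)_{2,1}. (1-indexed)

−6

Q = I + N where N = [[0, 0], [−1, 0]] is strictly lower-triangular, so N² = 0.
(I + N)⁶ = I + 6·N = [[1, 0], [−6, 1]].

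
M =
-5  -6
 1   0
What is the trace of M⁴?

tr M = -5 and det M = 6, so the characteristic polynomial is λ² − (-5)λ + (6) with roots -2 and -3.
Eigenvectors give P = [[-2, -3], [1, 1]] with P⁻¹ = [[1, 3], [-1, -2]], and M = P·diag(-2, -3)·P⁻¹.
Then M⁴ = P·diag(16, 81)·P⁻¹ = [[-32, -243], [16, 81]] · [[1, 3], [-1, -2]] = [[211, 390], [-65, -114]].

97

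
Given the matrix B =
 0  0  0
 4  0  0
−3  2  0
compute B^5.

[[0, 0, 0], [0, 0, 0], [0, 0, 0]]

B is strictly triangular, hence nilpotent: B^3 = 0, so B^5 = 0.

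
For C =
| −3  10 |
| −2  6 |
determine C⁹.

[[−2043, 5110], [−1022, 2556]]

tr C = 3 and det C = 2, so the characteristic polynomial is λ² − (3)λ + (2) with roots 2 and 1.
Eigenvectors give P = [[2, 5], [1, 2]] with P⁻¹ = [[−2, 5], [1, −2]], and C = P·diag(2, 1)·P⁻¹.
Then C⁹ = P·diag(512, 1)·P⁻¹ = [[1024, 5], [512, 2]] · [[−2, 5], [1, −2]] = [[−2043, 5110], [−1022, 2556]].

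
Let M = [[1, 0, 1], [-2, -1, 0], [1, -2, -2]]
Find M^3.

M^2 = [[2, -2, -1], [0, 1, -2], [3, 6, 5]]
M^3 = [[5, 4, 4], [-4, 3, 4], [-4, -16, -7]]

[[5, 4, 4], [-4, 3, 4], [-4, -16, -7]]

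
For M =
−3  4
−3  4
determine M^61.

M² = M (a projection; rank 1, trace 1), so M^61 = M.

[[−3, 4], [−3, 4]]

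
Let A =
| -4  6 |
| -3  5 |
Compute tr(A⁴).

tr A = 1 and det A = -2, so the characteristic polynomial is λ² − (1)λ + (-2) with roots 2 and -1.
Eigenvectors give P = [[1, 2], [1, 1]] with P⁻¹ = [[-1, 2], [1, -1]], and A = P·diag(2, -1)·P⁻¹.
Then A⁴ = P·diag(16, 1)·P⁻¹ = [[16, 2], [16, 1]] · [[-1, 2], [1, -1]] = [[-14, 30], [-15, 31]].

17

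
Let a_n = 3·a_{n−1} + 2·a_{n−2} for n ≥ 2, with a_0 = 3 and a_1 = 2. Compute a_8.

With companion matrix M = [[3, 2], [1, 0]], [a_n, a_{n−1}]ᵀ = M·[a_{n−1}, a_{n−2}]ᵀ, so [a_8, a_7]ᵀ = M⁷·[a_1, a_0]ᵀ.
M⁷ = [[6279, 3526], [1763, 990]], giving [a_8, a_7]ᵀ = [[23136], [6496]].

23136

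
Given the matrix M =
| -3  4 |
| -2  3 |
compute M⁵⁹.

[[-3, 4], [-2, 3]]

M² = I (check: tr M = 0 and det M = -1), so M⁵⁹ = M since 59 is odd.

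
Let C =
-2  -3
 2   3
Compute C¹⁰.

C² = C (a projection; rank 1, trace 1), so C¹⁰ = C.

[[-2, -3], [2, 3]]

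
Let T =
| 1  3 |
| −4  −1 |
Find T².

[[−11, 0], [0, −11]]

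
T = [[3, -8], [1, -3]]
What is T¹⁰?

[[1, 0], [0, 1]]

T² = I (check: tr T = 0 and det T = -1), so T¹⁰ = I since 10 is even.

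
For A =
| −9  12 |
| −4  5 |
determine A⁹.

tr A = −4 and det A = 3, so the characteristic polynomial is λ² − (−4)λ + (3) with roots −1 and −3.
Eigenvectors give P = [[−3, 2], [−2, 1]] with P⁻¹ = [[1, −2], [2, −3]], and A = P·diag(−1, −3)·P⁻¹.
Then A⁹ = P·diag(−1, −19683)·P⁻¹ = [[3, −39366], [2, −19683]] · [[1, −2], [2, −3]] = [[−78729, 118092], [−39364, 59045]].

[[−78729, 118092], [−39364, 59045]]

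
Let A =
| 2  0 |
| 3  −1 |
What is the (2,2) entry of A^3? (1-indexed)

tr A = 1 and det A = −2, so the characteristic polynomial is λ² − (1)λ + (−2) with roots 2 and −1.
Eigenvectors give P = [[1, 0], [1, −1]] with P⁻¹ = [[1, 0], [1, −1]], and A = P·diag(2, −1)·P⁻¹.
Then A^3 = P·diag(8, −1)·P⁻¹ = [[8, 0], [8, 1]] · [[1, 0], [1, −1]] = [[8, 0], [9, −1]].

−1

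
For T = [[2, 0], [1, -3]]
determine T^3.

[[8, 0], [7, -27]]

T^2 = [[4, 0], [-1, 9]]
T^3 = [[8, 0], [7, -27]]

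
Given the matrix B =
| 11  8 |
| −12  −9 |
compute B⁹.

tr B = 2 and det B = −3, so the characteristic polynomial is λ² − (2)λ + (−3) with roots 3 and −1.
Eigenvectors give P = [[−1, −2], [1, 3]] with P⁻¹ = [[−3, −2], [1, 1]], and B = P·diag(3, −1)·P⁻¹.
Then B⁹ = P·diag(19683, −1)·P⁻¹ = [[−19683, 2], [19683, −3]] · [[−3, −2], [1, 1]] = [[59051, 39368], [−59052, −39369]].

[[59051, 39368], [−59052, −39369]]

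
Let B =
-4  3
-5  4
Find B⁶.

[[1, 0], [0, 1]]

B² = I (check: tr B = 0 and det B = -1), so B⁶ = I since 6 is even.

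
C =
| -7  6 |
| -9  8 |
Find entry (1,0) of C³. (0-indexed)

tr C = 1 and det C = -2, so the characteristic polynomial is λ² − (1)λ + (-2) with roots 2 and -1.
Eigenvectors give P = [[-2, 1], [-3, 1]] with P⁻¹ = [[1, -1], [3, -2]], and C = P·diag(2, -1)·P⁻¹.
Then C³ = P·diag(8, -1)·P⁻¹ = [[-16, -1], [-24, -1]] · [[1, -1], [3, -2]] = [[-19, 18], [-27, 26]].

-27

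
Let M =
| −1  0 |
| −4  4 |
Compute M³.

[[−1, 0], [−52, 64]]

M² = [[1, 0], [−12, 16]]
M³ = [[−1, 0], [−52, 64]]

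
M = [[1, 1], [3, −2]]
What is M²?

[[4, −1], [−3, 7]]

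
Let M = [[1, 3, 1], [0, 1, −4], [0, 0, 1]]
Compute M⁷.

[[1, 21, −245], [0, 1, −28], [0, 0, 1]]

M = I + N where N = [[0, 3, 1], [0, 0, −4], [0, 0, 0]] is strictly upper-triangular, so N³ = 0.
(I + N)⁷ = I + 7·N + 21·N² = [[1, 21, −245], [0, 1, −28], [0, 0, 1]].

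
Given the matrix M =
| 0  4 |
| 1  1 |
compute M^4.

M^2 = [[4, 4], [1, 5]]
M^3 = [[4, 20], [5, 9]]
M^4 = [[20, 36], [9, 29]]

[[20, 36], [9, 29]]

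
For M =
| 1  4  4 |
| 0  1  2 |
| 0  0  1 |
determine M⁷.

[[1, 28, 196], [0, 1, 14], [0, 0, 1]]

M = I + N where N = [[0, 4, 4], [0, 0, 2], [0, 0, 0]] is strictly upper-triangular, so N³ = 0.
(I + N)⁷ = I + 7·N + 21·N² = [[1, 28, 196], [0, 1, 14], [0, 0, 1]].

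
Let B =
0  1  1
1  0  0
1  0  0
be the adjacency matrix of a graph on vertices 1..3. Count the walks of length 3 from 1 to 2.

The number of length-3 walks from vertex 1 to vertex 2 is entry (1,2) of B³, where B is the adjacency matrix.
B² = [[2, 0, 0], [0, 1, 1], [0, 1, 1]]
B³ = [[0, 2, 2], [2, 0, 0], [2, 0, 0]]

2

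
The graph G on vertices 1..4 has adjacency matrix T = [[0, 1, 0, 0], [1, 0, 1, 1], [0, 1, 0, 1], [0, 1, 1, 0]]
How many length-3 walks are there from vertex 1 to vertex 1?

0

The number of length-3 walks from vertex 1 to vertex 1 is entry (1,1) of T³, where T is the adjacency matrix.
T² = [[1, 0, 1, 1], [0, 3, 1, 1], [1, 1, 2, 1], [1, 1, 1, 2]]
T³ = [[0, 3, 1, 1], [3, 2, 4, 4], [1, 4, 2, 3], [1, 4, 3, 2]]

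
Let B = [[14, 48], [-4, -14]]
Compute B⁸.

tr B = 0 and det B = -4, so the characteristic polynomial is λ² − (0)λ + (-4) with roots -2 and 2.
Eigenvectors give P = [[-3, -4], [1, 1]] with P⁻¹ = [[1, 4], [-1, -3]], and B = P·diag(-2, 2)·P⁻¹.
Then B⁸ = P·diag(256, 256)·P⁻¹ = [[-768, -1024], [256, 256]] · [[1, 4], [-1, -3]] = [[256, 0], [0, 256]].

[[256, 0], [0, 256]]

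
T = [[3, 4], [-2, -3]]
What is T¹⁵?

[[3, 4], [-2, -3]]

T² = I (check: tr T = 0 and det T = -1), so T¹⁵ = T since 15 is odd.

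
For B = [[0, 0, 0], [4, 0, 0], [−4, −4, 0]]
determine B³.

B is strictly triangular, hence nilpotent: B³ = 0, so B³ = 0.

[[0, 0, 0], [0, 0, 0], [0, 0, 0]]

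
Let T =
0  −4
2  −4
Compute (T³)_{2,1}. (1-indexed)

16

T² = [[−8, 16], [−8, 8]]
T³ = [[32, −32], [16, 0]]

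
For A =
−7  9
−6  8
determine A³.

[[−19, 27], [−18, 26]]

tr A = 1 and det A = −2, so the characteristic polynomial is λ² − (1)λ + (−2) with roots 2 and −1.
Eigenvectors give P = [[1, 3], [1, 2]] with P⁻¹ = [[−2, 3], [1, −1]], and A = P·diag(2, −1)·P⁻¹.
Then A³ = P·diag(8, −1)·P⁻¹ = [[8, −3], [8, −2]] · [[−2, 3], [1, −1]] = [[−19, 27], [−18, 26]].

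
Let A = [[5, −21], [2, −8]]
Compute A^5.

tr A = −3 and det A = 2, so the characteristic polynomial is λ² − (−3)λ + (2) with roots −1 and −2.
Eigenvectors give P = [[7, 3], [2, 1]] with P⁻¹ = [[1, −3], [−2, 7]], and A = P·diag(−1, −2)·P⁻¹.
Then A^5 = P·diag(−1, −32)·P⁻¹ = [[−7, −96], [−2, −32]] · [[1, −3], [−2, 7]] = [[185, −651], [62, −218]].

[[185, −651], [62, −218]]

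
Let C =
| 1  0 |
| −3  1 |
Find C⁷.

[[1, 0], [−21, 1]]

C = I + N where N = [[0, 0], [−3, 0]] is strictly lower-triangular, so N² = 0.
(I + N)⁷ = I + 7·N = [[1, 0], [−21, 1]].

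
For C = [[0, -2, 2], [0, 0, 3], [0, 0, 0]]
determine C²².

C is strictly triangular, hence nilpotent: C³ = 0, so C²² = 0.

[[0, 0, 0], [0, 0, 0], [0, 0, 0]]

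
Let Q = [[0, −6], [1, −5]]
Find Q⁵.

[[390, −1266], [211, −665]]

tr Q = −5 and det Q = 6, so the characteristic polynomial is λ² − (−5)λ + (6) with roots −3 and −2.
Eigenvectors give P = [[2, 3], [1, 1]] with P⁻¹ = [[−1, 3], [1, −2]], and Q = P·diag(−3, −2)·P⁻¹.
Then Q⁵ = P·diag(−243, −32)·P⁻¹ = [[−486, −96], [−243, −32]] · [[−1, 3], [1, −2]] = [[390, −1266], [211, −665]].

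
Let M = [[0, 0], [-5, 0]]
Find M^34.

M is strictly triangular, hence nilpotent: M^2 = 0, so M^34 = 0.

[[0, 0], [0, 0]]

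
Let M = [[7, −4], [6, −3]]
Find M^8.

tr M = 4 and det M = 3, so the characteristic polynomial is λ² − (4)λ + (3) with roots 3 and 1.
Eigenvectors give P = [[1, 2], [1, 3]] with P⁻¹ = [[3, −2], [−1, 1]], and M = P·diag(3, 1)·P⁻¹.
Then M^8 = P·diag(6561, 1)·P⁻¹ = [[6561, 2], [6561, 3]] · [[3, −2], [−1, 1]] = [[19681, −13120], [19680, −13119]].

[[19681, −13120], [19680, −13119]]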